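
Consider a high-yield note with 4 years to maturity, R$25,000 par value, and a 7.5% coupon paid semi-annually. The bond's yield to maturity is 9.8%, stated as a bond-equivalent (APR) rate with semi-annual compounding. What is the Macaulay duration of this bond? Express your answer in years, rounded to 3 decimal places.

Periodic yield y = 0.049. Discount each cash flow and weight by its period:
  t   CF        PV=CF/(1+0.049)^t    t·PV
  1       937.50       893.7083       893.7083
  2       937.50       851.9621     1,703.9243
  3       937.50       812.1660     2,436.4980
  4       937.50       774.2288     3,096.9152
  5       937.50       738.0637     3,690.3184
  6       937.50       703.5879     4,221.5273
  7       937.50       670.7225     4,695.0573
  8    25,937.50    17,689.8524   141,518.8190
  Σ                 23,134.2917   162,256.7678
Price P = Σ PV = 23,134.2917.
Macaulay duration = Σ(t·PV) / P = 162,256.7678 / 23,134.2917 = 7.01369 half-year periods.
In years: 7.01369 / 2 = 3.50685 years.

3.507 years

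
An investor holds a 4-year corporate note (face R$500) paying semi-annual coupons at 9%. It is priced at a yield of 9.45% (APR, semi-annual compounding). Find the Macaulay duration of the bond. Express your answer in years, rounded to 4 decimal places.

Periodic yield y = 0.04725. Discount each cash flow and weight by its period:
  t   CF        PV=CF/(1+0.04725)^t    t·PV
  1        22.50        21.4848        21.4848
  2        22.50        20.5155        41.0310
  3        22.50        19.5899        58.7696
  4        22.50        18.7060        74.8240
  5        22.50        17.8620        89.3101
  6        22.50        17.0561       102.3367
  7        22.50        16.2866       114.0061
  8       522.50       361.1464     2,889.1715
  Σ                    492.6474     3,390.9339
Price P = Σ PV = 492.6474.
Macaulay duration = Σ(t·PV) / P = 3,390.9339 / 492.6474 = 6.88309 half-year periods.
In years: 6.88309 / 2 = 3.44154 years.

3.4415 years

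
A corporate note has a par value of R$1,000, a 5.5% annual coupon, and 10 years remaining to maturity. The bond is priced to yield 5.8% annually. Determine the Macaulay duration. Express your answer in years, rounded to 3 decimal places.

Periodic yield y = 0.058. Discount each cash flow and weight by its year:
  t   CF        PV=CF/(1+0.058)^t    t·PV
  1        55.00        51.9849        51.9849
  2        55.00        49.1350        98.2701
  3        55.00        46.4414       139.3243
  4        55.00        43.8955       175.5820
  5        55.00        41.4891       207.4457
  6        55.00        39.2147       235.2881
  7        55.00        37.0649       259.4544
  8        55.00        35.0330       280.2640
  9        55.00        33.1125       298.0123
  10    1,055.00       600.3379     6,003.3793
  Σ                    977.7090     7,749.0051
Price P = Σ PV = 977.7090.
Macaulay duration = Σ(t·PV) / P = 7,749.0051 / 977.7090 = 7.92568 years.

7.926 years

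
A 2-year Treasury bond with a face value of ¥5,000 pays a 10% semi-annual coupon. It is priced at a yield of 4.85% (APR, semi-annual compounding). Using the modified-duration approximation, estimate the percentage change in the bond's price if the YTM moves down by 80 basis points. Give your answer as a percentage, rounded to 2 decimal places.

+1.46%

Periodic yield y = 0.02425. Modified duration first:
  t   CF        PV=CF/(1+0.02425)^t    t·PV
  1       250.00       244.0810       244.0810
  2       250.00       238.3022       476.6044
  3       250.00       232.6602       697.9806
  4     5,250.00     4,770.1871    19,080.7484
  Σ                  5,485.2305    20,499.4144
P = 5,485.2305; D_Mac = 3.73720 half-year periods = 1.86860 yrs; D_mod = 1.86860/(1+0.02425) = 1.82436 yrs.
ΔP/P ≈ -D_mod · Δy = -1.82436 × (-0.008) = +0.014595 = +1.4595%.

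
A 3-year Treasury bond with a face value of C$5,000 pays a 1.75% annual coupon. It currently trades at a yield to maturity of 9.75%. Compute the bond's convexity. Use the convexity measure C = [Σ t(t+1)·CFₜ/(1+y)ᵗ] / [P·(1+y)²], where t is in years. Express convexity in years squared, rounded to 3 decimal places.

9.707

With y = 0.0975:
  t   CF        PV=CF/(1+0.0975)^t    t·PV        t(t+1)·PV
  1        87.50        79.7267        79.7267         159.4533
  2        87.50        72.6439       145.2877         435.8632
  3     5,087.50     3,848.4942    11,545.4826      46,181.9303
  Σ                  4,000.8647    11,770.4970      46,777.2469
P = 4,000.8647.
Convexity = Σ t(t+1)·PV / [P·(1+y)²] = 46,777.2469 / (4,000.8647 × 1.204506) = 9.70670.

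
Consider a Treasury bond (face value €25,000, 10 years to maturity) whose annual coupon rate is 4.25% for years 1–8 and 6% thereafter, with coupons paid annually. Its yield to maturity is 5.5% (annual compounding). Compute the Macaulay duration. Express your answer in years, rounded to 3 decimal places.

8.281 years

Periodic yield y = 0.055. Discount each cash flow and weight by its year:
  t   CF        PV=CF/(1+0.055)^t    t·PV
  1     1,062.50     1,007.1090     1,007.1090
  2     1,062.50       954.6057     1,909.2114
  3     1,062.50       904.8395     2,714.5186
  4     1,062.50       857.6678     3,430.6712
  5     1,062.50       812.9553     4,064.7763
  6     1,062.50       770.5737     4,623.4422
  7     1,062.50       730.4016     5,112.8113
  8     1,062.50       692.3238     5,538.5904
  9     1,500.00       926.4439     8,337.9950
  10   26,500.00    15,513.9104   155,139.1035
  Σ                 23,170.8306   191,878.2288
Price P = Σ PV = 23,170.8306.
Macaulay duration = Σ(t·PV) / P = 191,878.2288 / 23,170.8306 = 8.28103 years.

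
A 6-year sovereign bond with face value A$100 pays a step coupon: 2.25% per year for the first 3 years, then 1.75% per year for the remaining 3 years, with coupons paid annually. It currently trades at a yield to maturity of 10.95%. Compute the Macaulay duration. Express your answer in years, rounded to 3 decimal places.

5.586 years

Periodic yield y = 0.1095. Discount each cash flow and weight by its year:
  t   CF        PV=CF/(1+0.1095)^t    t·PV
  1         2.25         2.0279         2.0279
  2         2.25         1.8278         3.6556
  3         2.25         1.6474         4.9422
  4         1.75         1.1549         4.6194
  5         1.75         1.0409         5.2044
  6       101.75        54.5470       327.2818
  Σ                     62.2458       347.7314
Price P = Σ PV = 62.2458.
Macaulay duration = Σ(t·PV) / P = 347.7314 / 62.2458 = 5.58642 years.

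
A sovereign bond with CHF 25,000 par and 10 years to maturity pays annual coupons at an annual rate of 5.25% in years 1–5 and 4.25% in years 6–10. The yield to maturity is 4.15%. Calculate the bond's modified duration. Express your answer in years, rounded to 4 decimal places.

Periodic yield y = 0.0415. First find Macaulay duration:
  t   CF        PV=CF/(1+0.0415)^t    t·PV
  1     1,312.50     1,260.2016     1,260.2016
  2     1,312.50     1,209.9872     2,419.9743
  3     1,312.50     1,161.7736     3,485.3207
  4     1,312.50     1,115.4811     4,461.9244
  5     1,312.50     1,071.0332     5,355.1661
  6     1,062.50       832.4790     4,994.8741
  7     1,062.50       799.3077     5,595.1542
  8     1,062.50       767.4582     6,139.6658
  9     1,062.50       736.8778     6,631.9002
  10   26,062.50    17,354.9485   173,549.4851
  Σ                 26,309.5480   213,893.6664
P = 26,309.5480; Macaulay duration = 213,893.6664 / 26,309.5480 = 8.12989 years.
Modified duration = D_Mac / (1 + y) = 8.12989 / 1.0415 = 7.80594 years.

7.8059 years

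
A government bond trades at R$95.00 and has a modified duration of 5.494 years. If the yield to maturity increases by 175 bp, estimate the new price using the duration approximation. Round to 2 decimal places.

Duration approximation: ΔP/P ≈ -D_mod · Δy = -5.494 × (+0.0175) = -0.096145.
New price ≈ 95.00 × (1 - 0.096145) = 85.866225.

R$85.87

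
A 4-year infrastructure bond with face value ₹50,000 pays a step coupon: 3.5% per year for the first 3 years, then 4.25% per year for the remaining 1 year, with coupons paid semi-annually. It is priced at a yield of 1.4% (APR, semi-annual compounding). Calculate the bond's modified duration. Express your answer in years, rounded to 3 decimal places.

3.752 years

Periodic yield y = 0.007. First find Macaulay duration:
  t   CF        PV=CF/(1+0.007)^t    t·PV
  1       875.00       868.9176       868.9176
  2       875.00       862.8774     1,725.7549
  3       875.00       856.8793     2,570.6378
  4       875.00       850.9228     3,403.6913
  5       875.00       845.0078     4,225.0388
  6       875.00       839.1338     5,034.8030
  7     1,062.50     1,011.8652     7,083.0562
  8    51,062.50    48,291.0123   386,328.0985
  Σ                 54,426.6162   411,239.9980
P = 54,426.6162; Macaulay duration = 411,239.9980 / 54,426.6162 = 7.55586 half-year periods = 3.77793 years.
Modified duration = D_Mac / (1 + y) = 3.77793 / 1.007 = 3.75167 years.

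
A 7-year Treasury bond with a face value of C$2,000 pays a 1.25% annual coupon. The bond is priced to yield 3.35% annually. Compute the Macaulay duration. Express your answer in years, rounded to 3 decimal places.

6.724 years

Periodic yield y = 0.0335. Discount each cash flow and weight by its year:
  t   CF        PV=CF/(1+0.0335)^t    t·PV
  1        25.00        24.1896        24.1896
  2        25.00        23.4056        46.8111
  3        25.00        22.6469        67.9407
  4        25.00        21.9128        87.6512
  5        25.00        21.2025       106.0126
  6        25.00        20.5153       123.0916
  7     2,025.00     1,607.8727    11,255.1089
  Σ                  1,741.7454    11,710.8058
Price P = Σ PV = 1,741.7454.
Macaulay duration = Σ(t·PV) / P = 11,710.8058 / 1,741.7454 = 6.72360 years.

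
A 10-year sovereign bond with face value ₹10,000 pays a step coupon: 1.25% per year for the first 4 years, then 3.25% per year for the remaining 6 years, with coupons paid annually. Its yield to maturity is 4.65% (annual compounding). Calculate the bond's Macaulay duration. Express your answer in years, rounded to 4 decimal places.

9.1401 years

Periodic yield y = 0.0465. Discount each cash flow and weight by its year:
  t   CF        PV=CF/(1+0.0465)^t    t·PV
  1       125.00       119.4458       119.4458
  2       125.00       114.1383       228.2767
  3       125.00       109.0667       327.2002
  4       125.00       104.2205       416.8819
  5       325.00       258.9329     1,294.6644
  6       325.00       247.4275     1,484.5650
  7       325.00       236.4333     1,655.0334
  8       325.00       225.9277     1,807.4217
  9       325.00       215.8889     1,942.9999
  10   10,325.00     6,553.8687    65,538.6866
  Σ                  8,185.3503    74,815.1755
Price P = Σ PV = 8,185.3503.
Macaulay duration = Σ(t·PV) / P = 74,815.1755 / 8,185.3503 = 9.14013 years.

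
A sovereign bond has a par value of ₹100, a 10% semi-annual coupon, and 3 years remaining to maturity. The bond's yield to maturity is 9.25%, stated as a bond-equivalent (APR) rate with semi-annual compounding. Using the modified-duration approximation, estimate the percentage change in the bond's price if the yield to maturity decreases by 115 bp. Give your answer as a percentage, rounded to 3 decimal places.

Periodic yield y = 0.04625. Modified duration first:
  t   CF        PV=CF/(1+0.04625)^t    t·PV
  1         5.00         4.7790         4.7790
  2         5.00         4.5677         9.1354
  3         5.00         4.3658        13.0974
  4         5.00         4.1728        16.6912
  5         5.00         3.9883        19.9417
  6       105.00        80.0528       480.3167
  Σ                    101.9264       543.9615
P = 101.9264; D_Mac = 5.33681 half-year periods = 2.66840 yrs; D_mod = 2.66840/(1+0.04625) = 2.55044 yrs.
ΔP/P ≈ -D_mod · Δy = -2.55044 × (-0.0115) = +0.029330 = +2.9330%.

+2.933%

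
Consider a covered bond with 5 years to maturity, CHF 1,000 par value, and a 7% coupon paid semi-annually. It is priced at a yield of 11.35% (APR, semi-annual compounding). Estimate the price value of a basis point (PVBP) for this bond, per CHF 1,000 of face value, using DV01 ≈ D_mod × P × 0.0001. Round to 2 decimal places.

CHF 0.33

Periodic yield y = 0.05675.
  t   CF        PV=CF/(1+0.05675)^t    t·PV
  1        35.00        33.1204        33.1204
  2        35.00        31.3418        62.6835
  3        35.00        29.6586        88.9759
  4        35.00        28.0659       112.2636
  5        35.00        26.5587       132.7935
  6        35.00        25.1324       150.7946
  7        35.00        23.7828       166.4793
  8        35.00        22.5056       180.0445
  9        35.00        21.2970       191.6727
  10    1,035.00       595.9609     5,959.6092
  Σ                    837.4241     7,078.4374
P = 837.4241; D_Mac = 8.45263 half-year periods = 4.22632 yrs; D_mod = 3.99935 yrs.
DV01 ≈ 3.99935 × 837.4241 × 0.0001 = 0.334915.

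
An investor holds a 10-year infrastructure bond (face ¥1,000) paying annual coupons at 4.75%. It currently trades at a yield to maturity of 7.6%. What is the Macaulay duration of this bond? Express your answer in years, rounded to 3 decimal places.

7.945 years

Periodic yield y = 0.076. Discount each cash flow and weight by its year:
  t   CF        PV=CF/(1+0.076)^t    t·PV
  1        47.50        44.1450        44.1450
  2        47.50        41.0269        82.0539
  3        47.50        38.1291       114.3874
  4        47.50        35.4360       141.7439
  5        47.50        32.9331       164.6654
  6        47.50        30.6069       183.6417
  7        47.50        28.4451       199.1158
  8        47.50        26.4360       211.4879
  9        47.50        24.5688       221.1188
  10    1,047.50       503.5369     5,035.3692
  Σ                    805.2638     6,397.7289
Price P = Σ PV = 805.2638.
Macaulay duration = Σ(t·PV) / P = 6,397.7289 / 805.2638 = 7.94489 years.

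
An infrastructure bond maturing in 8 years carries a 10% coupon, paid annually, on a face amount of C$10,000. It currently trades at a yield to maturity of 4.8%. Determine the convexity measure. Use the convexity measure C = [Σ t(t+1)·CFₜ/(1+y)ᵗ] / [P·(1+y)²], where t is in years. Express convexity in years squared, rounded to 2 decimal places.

With y = 0.048:
  t   CF        PV=CF/(1+0.048)^t    t·PV        t(t+1)·PV
  1     1,000.00       954.1985       954.1985       1,908.3969
  2     1,000.00       910.4947     1,820.9895       5,462.9684
  3     1,000.00       868.7927     2,606.3780      10,425.5121
  4     1,000.00       829.0006     3,316.0026      16,580.0129
  5     1,000.00       791.0312     3,955.1558      23,730.9345
  6     1,000.00       754.8007     4,528.8043      31,701.6301
  7     1,000.00       720.2297     5,041.6078      40,332.8627
  8    11,000.00     7,559.6628    60,477.3024     544,295.7214
  Σ                 13,388.2109    82,700.4388     674,438.0392
P = 13,388.2109.
Convexity = Σ t(t+1)·PV / [P·(1+y)²] = 674,438.0392 / (13,388.2109 × 1.098304) = 45.86664.

45.87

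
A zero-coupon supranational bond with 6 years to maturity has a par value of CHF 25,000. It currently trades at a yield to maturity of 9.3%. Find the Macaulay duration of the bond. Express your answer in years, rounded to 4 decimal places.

6.0000 years

A zero-coupon bond has a single cash flow at maturity, so its Macaulay duration equals its maturity: 6 years.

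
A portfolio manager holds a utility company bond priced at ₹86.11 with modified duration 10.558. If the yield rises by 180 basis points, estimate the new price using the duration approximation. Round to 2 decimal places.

Duration approximation: ΔP/P ≈ -D_mod · Δy = -10.558 × (+0.018) = -0.190044.
New price ≈ 86.11 × (1 - 0.190044) = 69.74531116.

₹69.75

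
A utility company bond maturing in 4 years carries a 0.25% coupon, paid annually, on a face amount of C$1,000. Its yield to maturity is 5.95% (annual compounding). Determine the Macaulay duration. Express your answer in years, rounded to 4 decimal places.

Periodic yield y = 0.0595. Discount each cash flow and weight by its year:
  t   CF        PV=CF/(1+0.0595)^t    t·PV
  1         2.50         2.3596         2.3596
  2         2.50         2.2271         4.4542
  3         2.50         2.1020         6.3061
  4     1,002.50       795.5739     3,182.2957
  Σ                    802.2626     3,195.4155
Price P = Σ PV = 802.2626.
Macaulay duration = Σ(t·PV) / P = 3,195.4155 / 802.2626 = 3.98300 years.

3.9830 years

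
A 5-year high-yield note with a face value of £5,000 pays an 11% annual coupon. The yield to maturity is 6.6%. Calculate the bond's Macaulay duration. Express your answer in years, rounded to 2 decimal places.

4.18 years

Periodic yield y = 0.066. Discount each cash flow and weight by its year:
  t   CF        PV=CF/(1+0.066)^t    t·PV
  1       550.00       515.9475       515.9475
  2       550.00       484.0033       968.0065
  3       550.00       454.0368     1,362.1105
  4       550.00       425.9257     1,703.7029
  5     5,550.00     4,031.8741    20,159.3704
  Σ                  5,911.7873    24,709.1377
Price P = Σ PV = 5,911.7873.
Macaulay duration = Σ(t·PV) / P = 24,709.1377 / 5,911.7873 = 4.17964 years.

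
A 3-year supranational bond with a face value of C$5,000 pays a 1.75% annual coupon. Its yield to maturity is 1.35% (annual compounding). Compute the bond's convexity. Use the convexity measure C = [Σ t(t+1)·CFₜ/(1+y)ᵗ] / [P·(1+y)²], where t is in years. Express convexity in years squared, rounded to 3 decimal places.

With y = 0.0135:
  t   CF        PV=CF/(1+0.0135)^t    t·PV        t(t+1)·PV
  1        87.50        86.3345        86.3345         172.6690
  2        87.50        85.1845       170.3690         511.1070
  3     5,087.50     4,886.8967    14,660.6902      58,642.7610
  Σ                  5,058.4157    14,917.3937      59,326.5369
P = 5,058.4157.
Convexity = Σ t(t+1)·PV / [P·(1+y)²] = 59,326.5369 / (5,058.4157 × 1.027182) = 11.41792.

11.418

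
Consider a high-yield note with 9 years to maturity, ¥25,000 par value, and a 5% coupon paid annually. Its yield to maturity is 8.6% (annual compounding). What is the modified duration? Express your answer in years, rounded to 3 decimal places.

6.654 years

Periodic yield y = 0.086. First find Macaulay duration:
  t   CF        PV=CF/(1+0.086)^t    t·PV
  1     1,250.00     1,151.0129     1,151.0129
  2     1,250.00     1,059.8645     2,119.7291
  3     1,250.00       975.9342     2,927.8026
  4     1,250.00       898.6503     3,594.6011
  5     1,250.00       827.4864     4,137.4322
  6     1,250.00       761.9580     4,571.7483
  7     1,250.00       701.6188     4,911.3318
  8     1,250.00       646.0579     5,168.4628
  9    26,250.00    12,492.8314   112,435.4830
  Σ                 19,515.4145   141,017.6038
P = 19,515.4145; Macaulay duration = 141,017.6038 / 19,515.4145 = 7.22596 years.
Modified duration = D_Mac / (1 + y) = 7.22596 / 1.086 = 6.65374 years.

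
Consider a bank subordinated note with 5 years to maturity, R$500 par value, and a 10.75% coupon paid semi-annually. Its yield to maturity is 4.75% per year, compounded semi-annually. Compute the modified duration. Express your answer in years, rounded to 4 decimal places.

Periodic yield y = 0.02375. First find Macaulay duration:
  t   CF        PV=CF/(1+0.02375)^t    t·PV
  1       26.875        26.2515        26.2515
  2       26.875        25.6425        51.2850
  3       26.875        25.0476        75.1429
  4       26.875        24.4666        97.8662
  5       26.875        23.8990       119.4948
  6       26.875        23.3445       140.0671
  7       26.875        22.8030       159.6207
  8       26.875        22.2739       178.1916
  9       26.875        21.7572       195.8149
  10     526.875       416.6472     4,166.4718
  Σ                    632.1330     5,210.2065
P = 632.1330; Macaulay duration = 5,210.2065 / 632.1330 = 8.24226 half-year periods = 4.12113 years.
Modified duration = D_Mac / (1 + y) = 4.12113 / 1.02375 = 4.02553 years.

4.0255 years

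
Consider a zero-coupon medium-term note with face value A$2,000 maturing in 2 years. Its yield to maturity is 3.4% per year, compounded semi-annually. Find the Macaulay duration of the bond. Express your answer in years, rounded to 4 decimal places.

2.0000 years

A zero-coupon bond has a single cash flow at maturity, so its Macaulay duration equals its maturity: 2 years.
(Equivalently: 4 semi-annual periods ÷ 2 = 2 years.)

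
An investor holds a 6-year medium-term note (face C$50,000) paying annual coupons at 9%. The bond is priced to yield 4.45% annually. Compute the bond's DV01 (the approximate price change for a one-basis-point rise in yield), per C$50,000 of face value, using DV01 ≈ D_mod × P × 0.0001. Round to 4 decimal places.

C$29.6266

Periodic yield y = 0.0445.
  t   CF        PV=CF/(1+0.0445)^t    t·PV
  1     4,500.00     4,308.2815     4,308.2815
  2     4,500.00     4,124.7309     8,249.4619
  3     4,500.00     3,949.0004    11,847.0013
  4     4,500.00     3,780.7568    15,123.0270
  5     4,500.00     3,619.6810    18,098.4048
  6    54,500.00    41,970.6636   251,823.9819
  Σ                 61,753.1142   309,450.1583
P = 61,753.1142; D_Mac = 5.01109 yrs; D_mod = 4.79759 yrs.
DV01 ≈ 4.79759 × 61,753.1142 × 0.0001 = 29.626631.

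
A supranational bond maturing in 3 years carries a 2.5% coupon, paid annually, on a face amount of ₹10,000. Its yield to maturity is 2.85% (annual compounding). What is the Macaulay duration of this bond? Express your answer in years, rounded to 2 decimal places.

Periodic yield y = 0.0285. Discount each cash flow and weight by its year:
  t   CF        PV=CF/(1+0.0285)^t    t·PV
  1       250.00       243.0724       243.0724
  2       250.00       236.3368       472.6737
  3    10,250.00     9,421.3031    28,263.9094
  Σ                  9,900.7124    28,979.6555
Price P = Σ PV = 9,900.7124.
Macaulay duration = Σ(t·PV) / P = 28,979.6555 / 9,900.7124 = 2.92703 years.

2.93 years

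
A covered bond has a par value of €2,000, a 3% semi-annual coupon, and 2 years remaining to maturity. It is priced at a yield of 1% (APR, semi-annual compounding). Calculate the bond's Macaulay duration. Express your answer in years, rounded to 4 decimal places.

1.9571 years

Periodic yield y = 0.005. Discount each cash flow and weight by its period:
  t   CF        PV=CF/(1+0.005)^t    t·PV
  1        30.00        29.8507        29.8507
  2        30.00        29.7022        59.4045
  3        30.00        29.5545        88.6634
  4     2,030.00     1,989.9025     7,959.6099
  Σ                  2,079.0099     8,137.5285
Price P = Σ PV = 2,079.0099.
Macaulay duration = Σ(t·PV) / P = 8,137.5285 / 2,079.0099 = 3.91414 half-year periods.
In years: 3.91414 / 2 = 1.95707 years.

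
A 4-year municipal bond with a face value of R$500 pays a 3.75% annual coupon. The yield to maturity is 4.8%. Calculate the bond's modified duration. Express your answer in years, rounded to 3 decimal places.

3.610 years

Periodic yield y = 0.048. First find Macaulay duration:
  t   CF        PV=CF/(1+0.048)^t    t·PV
  1        18.75        17.8912        17.8912
  2        18.75        17.0718        34.1436
  3        18.75        16.2899        48.8696
  4       518.75       430.0441     1,720.1763
  Σ                    481.2969     1,821.0807
P = 481.2969; Macaulay duration = 1,821.0807 / 481.2969 = 3.78369 years.
Modified duration = D_Mac / (1 + y) = 3.78369 / 1.048 = 3.61040 years.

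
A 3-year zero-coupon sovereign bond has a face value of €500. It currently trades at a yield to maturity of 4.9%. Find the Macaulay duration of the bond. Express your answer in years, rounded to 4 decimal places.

3.0000 years

A zero-coupon bond has a single cash flow at maturity, so its Macaulay duration equals its maturity: 3 years.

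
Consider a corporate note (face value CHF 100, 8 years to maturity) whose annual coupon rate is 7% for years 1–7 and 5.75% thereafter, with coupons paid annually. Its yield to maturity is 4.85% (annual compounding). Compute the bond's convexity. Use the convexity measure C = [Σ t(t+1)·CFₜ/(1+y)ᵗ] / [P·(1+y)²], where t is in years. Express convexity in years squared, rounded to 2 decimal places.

With y = 0.0485:
  t   CF        PV=CF/(1+0.0485)^t    t·PV        t(t+1)·PV
  1         7.00         6.6762         6.6762          13.3524
  2         7.00         6.3674        12.7348          38.2043
  3         7.00         6.0729        18.2186          72.8742
  4         7.00         5.7919        23.1678         115.8389
  5         7.00         5.5240        27.6201         165.7208
  6         7.00         5.2685        31.6110         221.2772
  7         7.00         5.0248        35.1736         281.3889
  8       105.75        72.3991       579.1924       5,212.7320
  Σ                    113.1248       734.3945       6,121.3888
P = 113.1248.
Convexity = Σ t(t+1)·PV / [P·(1+y)²] = 6,121.3888 / (113.1248 × 1.099352) = 49.22156.

49.22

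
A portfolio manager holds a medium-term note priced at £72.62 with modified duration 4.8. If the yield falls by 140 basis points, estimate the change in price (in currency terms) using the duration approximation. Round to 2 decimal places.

+£4.88

Duration approximation: ΔP/P ≈ -D_mod · Δy = -4.8 × (-0.014) = +0.067200.
ΔP ≈ 72.62 × (+0.067200) = +4.880064.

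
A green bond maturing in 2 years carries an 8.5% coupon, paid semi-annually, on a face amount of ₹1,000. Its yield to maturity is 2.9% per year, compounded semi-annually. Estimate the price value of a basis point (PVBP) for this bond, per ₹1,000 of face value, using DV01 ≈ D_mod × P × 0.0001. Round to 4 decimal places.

₹0.2062

Periodic yield y = 0.0145.
  t   CF        PV=CF/(1+0.0145)^t    t·PV
  1        42.50        41.8926        41.8926
  2        42.50        41.2938        82.5876
  3        42.50        40.7036       122.1108
  4     1,042.50       984.1649     3,936.6595
  Σ                  1,108.0548     4,183.2504
P = 1,108.0548; D_Mac = 3.77531 half-year periods = 1.88765 yrs; D_mod = 1.86068 yrs.
DV01 ≈ 1.86068 × 1,108.0548 × 0.0001 = 0.206173.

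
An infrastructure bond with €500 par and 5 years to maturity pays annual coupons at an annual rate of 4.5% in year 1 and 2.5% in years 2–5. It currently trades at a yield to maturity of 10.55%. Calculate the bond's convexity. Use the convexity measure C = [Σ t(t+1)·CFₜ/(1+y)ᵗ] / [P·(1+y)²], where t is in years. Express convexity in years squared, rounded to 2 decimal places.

With y = 0.1055:
  t   CF        PV=CF/(1+0.1055)^t    t·PV        t(t+1)·PV
  1        22.50        20.3528        20.3528          40.7056
  2        12.50        10.2280        20.4561          61.3683
  3        12.50         9.2520        27.7559         111.0235
  4        12.50         8.3690        33.4761         167.3806
  5       512.50       310.3846     1,551.9229       9,311.5374
  Σ                    358.5864     1,653.9638       9,692.0153
P = 358.5864.
Convexity = Σ t(t+1)·PV / [P·(1+y)²] = 9,692.0153 / (358.5864 × 1.222130) = 22.11581.

22.12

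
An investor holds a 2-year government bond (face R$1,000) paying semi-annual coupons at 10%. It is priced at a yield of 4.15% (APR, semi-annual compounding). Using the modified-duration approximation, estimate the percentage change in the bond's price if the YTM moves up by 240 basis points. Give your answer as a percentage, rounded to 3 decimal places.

-4.396%

Periodic yield y = 0.02075. Modified duration first:
  t   CF        PV=CF/(1+0.02075)^t    t·PV
  1        50.00        48.9836        48.9836
  2        50.00        47.9878        95.9757
  3        50.00        47.0123       141.0370
  4     1,050.00       967.1899     3,868.7595
  Σ                  1,111.1737     4,154.7558
P = 1,111.1737; D_Mac = 3.73907 half-year periods = 1.86953 yrs; D_mod = 1.86953/(1+0.02075) = 1.83153 yrs.
ΔP/P ≈ -D_mod · Δy = -1.83153 × (+0.024) = -0.043957 = -4.3957%.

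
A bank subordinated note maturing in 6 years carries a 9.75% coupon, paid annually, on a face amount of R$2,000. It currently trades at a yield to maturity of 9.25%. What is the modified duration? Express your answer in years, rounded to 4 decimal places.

4.4204 years

Periodic yield y = 0.0925. First find Macaulay duration:
  t   CF        PV=CF/(1+0.0925)^t    t·PV
  1       195.00       178.4897       178.4897
  2       195.00       163.3773       326.7546
  3       195.00       149.5444       448.6333
  4       195.00       136.8828       547.5311
  5       195.00       125.2932       626.4658
  6     2,195.00     1,290.9394     7,745.6363
  Σ                  2,044.5268     9,873.5109
P = 2,044.5268; Macaulay duration = 9,873.5109 / 2,044.5268 = 4.82924 years.
Modified duration = D_Mac / (1 + y) = 4.82924 / 1.0925 = 4.42036 years.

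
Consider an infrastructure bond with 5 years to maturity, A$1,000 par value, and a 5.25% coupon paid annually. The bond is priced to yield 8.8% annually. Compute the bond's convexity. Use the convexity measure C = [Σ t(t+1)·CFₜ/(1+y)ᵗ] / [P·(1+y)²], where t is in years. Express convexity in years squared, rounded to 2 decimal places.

21.89

With y = 0.088:
  t   CF        PV=CF/(1+0.088)^t    t·PV        t(t+1)·PV
  1        52.50        48.2537        48.2537          96.5074
  2        52.50        44.3508        88.7016         266.1048
  3        52.50        40.7636       122.2908         489.1633
  4        52.50        37.4666       149.8662         749.3310
  5     1,052.50       690.3632     3,451.8160      20,710.8957
  Σ                    861.1978     3,860.9283      22,312.0023
P = 861.1978.
Convexity = Σ t(t+1)·PV / [P·(1+y)²] = 22,312.0023 / (861.1978 × 1.183744) = 21.88658.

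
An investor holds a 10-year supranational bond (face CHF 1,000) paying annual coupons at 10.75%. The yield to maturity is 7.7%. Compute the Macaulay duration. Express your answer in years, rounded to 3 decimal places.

6.908 years

Periodic yield y = 0.077. Discount each cash flow and weight by its year:
  t   CF        PV=CF/(1+0.077)^t    t·PV
  1       107.50        99.8143        99.8143
  2       107.50        92.6781       185.3562
  3       107.50        86.0521       258.1562
  4       107.50        79.8998       319.5992
  5       107.50        74.1874       370.9368
  6       107.50        68.8833       413.3001
  7       107.50        63.9585       447.7098
  8       107.50        59.3858       475.0866
  9       107.50        55.1400       496.2604
  10    1,107.50       527.4566     5,274.5656
  Σ                  1,207.4560     8,340.7853
Price P = Σ PV = 1,207.4560.
Macaulay duration = Σ(t·PV) / P = 8,340.7853 / 1,207.4560 = 6.90773 years.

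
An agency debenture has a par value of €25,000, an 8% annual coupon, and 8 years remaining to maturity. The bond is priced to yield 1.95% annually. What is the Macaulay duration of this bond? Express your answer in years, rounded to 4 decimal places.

6.5354 years

Periodic yield y = 0.0195. Discount each cash flow and weight by its year:
  t   CF        PV=CF/(1+0.0195)^t    t·PV
  1     2,000.00     1,961.7460     1,961.7460
  2     2,000.00     1,924.2236     3,848.4472
  3     2,000.00     1,887.4189     5,662.2568
  4     2,000.00     1,851.3182     7,405.2729
  5     2,000.00     1,815.9080     9,079.5401
  6     2,000.00     1,781.1751    10,687.0506
  7     2,000.00     1,747.1065    12,229.7457
  8    27,000.00    23,134.8093   185,078.4741
  Σ                 36,103.7056   235,952.5332
Price P = Σ PV = 36,103.7056.
Macaulay duration = Σ(t·PV) / P = 235,952.5332 / 36,103.7056 = 6.53541 years.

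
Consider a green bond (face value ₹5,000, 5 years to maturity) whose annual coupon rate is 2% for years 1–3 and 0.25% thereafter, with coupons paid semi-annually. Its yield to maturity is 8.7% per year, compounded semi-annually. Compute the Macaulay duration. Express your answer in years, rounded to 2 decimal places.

Periodic yield y = 0.0435. Discount each cash flow and weight by its period:
  t   CF        PV=CF/(1+0.0435)^t    t·PV
  1        50.00        47.9157        47.9157
  2        50.00        45.9182        91.8365
  3        50.00        44.0040       132.0121
  4        50.00        42.1697       168.6787
  5        50.00        40.4118       202.0588
  6        50.00        38.7271       232.3628
  7         6.25         4.6391        32.4736
  8         6.25         4.4457        35.5656
  9         6.25         4.2604        38.3434
  10    5,006.25     3,270.3031    32,703.0305
  Σ                  3,542.7947    33,684.2776
Price P = Σ PV = 3,542.7947.
Macaulay duration = Σ(t·PV) / P = 33,684.2776 / 3,542.7947 = 9.50783 half-year periods.
In years: 9.50783 / 2 = 4.75391 years.

4.75 years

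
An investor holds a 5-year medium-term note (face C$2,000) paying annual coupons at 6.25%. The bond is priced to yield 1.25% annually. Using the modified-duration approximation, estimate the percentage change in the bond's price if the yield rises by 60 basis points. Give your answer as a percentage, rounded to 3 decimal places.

Periodic yield y = 0.0125. Modified duration first:
  t   CF        PV=CF/(1+0.0125)^t    t·PV
  1       125.00       123.4568       123.4568
  2       125.00       121.9326       243.8653
  3       125.00       120.4273       361.2819
  4       125.00       118.9405       475.7621
  5     2,125.00     1,997.0263     9,985.1313
  Σ                  2,481.7835    11,189.4973
P = 2,481.7835; D_Mac = 4.50865 yrs; D_mod = 4.50865/(1+0.0125) = 4.45299 yrs.
ΔP/P ≈ -D_mod · Δy = -4.45299 × (+0.006) = -0.026718 = -2.6718%.

-2.672%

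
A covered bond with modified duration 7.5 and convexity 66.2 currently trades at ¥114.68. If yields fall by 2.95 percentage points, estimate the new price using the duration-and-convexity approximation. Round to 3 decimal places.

Duration effect: -D_mod·Δy = -7.5 × (-0.0295) = +0.221250
Convexity effect: ½·C·(Δy)² = 0.5 × 66.2 × (-0.0295)² = +0.028805275
ΔP/P ≈ +0.221250 + 0.028805275 = +0.250055275
New price ≈ 114.68 × (1 + 0.250055275) = 143.356338937.

¥143.356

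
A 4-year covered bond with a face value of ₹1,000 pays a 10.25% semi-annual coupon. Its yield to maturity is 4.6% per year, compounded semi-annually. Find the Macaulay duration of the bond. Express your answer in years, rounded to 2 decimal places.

Periodic yield y = 0.023. Discount each cash flow and weight by its period:
  t   CF        PV=CF/(1+0.023)^t    t·PV
  1        51.25        50.0978        50.0978
  2        51.25        48.9714        97.9428
  3        51.25        47.8704       143.6112
  4        51.25        46.7941       187.1765
  5        51.25        45.7421       228.7103
  6        51.25        44.7136       268.2819
  7        51.25        43.7084       305.9585
  8     1,051.25       876.3971     7,011.1769
  Σ                  1,204.2948     8,292.9558
Price P = Σ PV = 1,204.2948.
Macaulay duration = Σ(t·PV) / P = 8,292.9558 / 1,204.2948 = 6.88615 half-year periods.
In years: 6.88615 / 2 = 3.44308 years.

3.44 years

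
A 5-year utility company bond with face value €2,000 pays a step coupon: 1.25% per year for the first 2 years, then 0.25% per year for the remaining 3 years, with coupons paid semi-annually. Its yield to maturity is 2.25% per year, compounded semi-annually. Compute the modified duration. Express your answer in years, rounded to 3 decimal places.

4.837 years

Periodic yield y = 0.01125. First find Macaulay duration:
  t   CF        PV=CF/(1+0.01125)^t    t·PV
  1        12.50        12.3609        12.3609
  2        12.50        12.2234        24.4469
  3        12.50        12.0874        36.2623
  4        12.50        11.9530        47.8119
  5         2.50         2.3640        11.8200
  6         2.50         2.3377        14.0262
  7         2.50         2.3117        16.1819
  8         2.50         2.2860        18.2878
  9         2.50         2.2605        20.3449
  10    2,002.50     1,790.5530    17,905.5299
  Σ                  1,850.7377    18,107.0727
P = 1,850.7377; Macaulay duration = 18,107.0727 / 1,850.7377 = 9.78371 half-year periods = 4.89185 years.
Modified duration = D_Mac / (1 + y) = 4.89185 / 1.01125 = 4.83743 years.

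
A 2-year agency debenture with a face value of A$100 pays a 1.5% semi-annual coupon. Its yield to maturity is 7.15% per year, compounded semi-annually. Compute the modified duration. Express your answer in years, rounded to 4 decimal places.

1.9081 years

Periodic yield y = 0.03575. First find Macaulay duration:
  t   CF        PV=CF/(1+0.03575)^t    t·PV
  1         0.75         0.7241         0.7241
  2         0.75         0.6991         1.3982
  3         0.75         0.6750         2.0250
  4       100.75        87.5438       350.1751
  Σ                     89.6420       354.3224
P = 89.6420; Macaulay duration = 354.3224 / 89.6420 = 3.95264 half-year periods = 1.97632 years.
Modified duration = D_Mac / (1 + y) = 1.97632 / 1.03575 = 1.90810 years.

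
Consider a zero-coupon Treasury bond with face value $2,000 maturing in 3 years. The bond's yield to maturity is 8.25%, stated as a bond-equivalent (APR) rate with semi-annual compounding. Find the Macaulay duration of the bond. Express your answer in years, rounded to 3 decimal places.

A zero-coupon bond has a single cash flow at maturity, so its Macaulay duration equals its maturity: 3 years.
(Equivalently: 6 semi-annual periods ÷ 2 = 3 years.)

3.000 years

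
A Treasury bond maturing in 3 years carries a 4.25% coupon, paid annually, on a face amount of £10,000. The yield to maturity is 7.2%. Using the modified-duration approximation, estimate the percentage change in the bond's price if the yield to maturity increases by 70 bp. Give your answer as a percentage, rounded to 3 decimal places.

Periodic yield y = 0.072. Modified duration first:
  t   CF        PV=CF/(1+0.072)^t    t·PV
  1       425.00       396.4552       396.4552
  2       425.00       369.8276       739.6553
  3    10,425.00     8,462.3641    25,387.0923
  Σ                  9,228.6470    26,523.2028
P = 9,228.6470; D_Mac = 2.87401 yrs; D_mod = 2.87401/(1+0.072) = 2.68098 yrs.
ΔP/P ≈ -D_mod · Δy = -2.68098 × (+0.007) = -0.018767 = -1.8767%.

-1.877%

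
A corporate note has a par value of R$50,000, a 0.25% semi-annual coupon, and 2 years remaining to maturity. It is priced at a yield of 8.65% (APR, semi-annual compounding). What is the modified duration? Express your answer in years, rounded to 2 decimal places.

Periodic yield y = 0.04325. First find Macaulay duration:
  t   CF        PV=CF/(1+0.04325)^t    t·PV
  1        62.50        59.9089        59.9089
  2        62.50        57.4253       114.8506
  3        62.50        55.0446       165.1338
  4    50,062.50    42,262.8675   169,051.4699
  Σ                 42,435.2463   169,391.3632
P = 42,435.2463; Macaulay duration = 169,391.3632 / 42,435.2463 = 3.99176 half-year periods = 1.99588 years.
Modified duration = D_Mac / (1 + y) = 1.99588 / 1.04325 = 1.91314 years.

1.91 years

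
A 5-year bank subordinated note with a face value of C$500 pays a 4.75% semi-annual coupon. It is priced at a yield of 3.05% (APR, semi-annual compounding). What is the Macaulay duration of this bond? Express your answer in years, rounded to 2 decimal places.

4.53 years

Periodic yield y = 0.01525. Discount each cash flow and weight by its period:
  t   CF        PV=CF/(1+0.01525)^t    t·PV
  1       11.875        11.6966        11.6966
  2       11.875        11.5209        23.0419
  3       11.875        11.3479        34.0436
  4       11.875        11.1774        44.7097
  5       11.875        11.0095        55.0476
  6       11.875        10.8442        65.0649
  7       11.875        10.6813        74.7688
  8       11.875        10.5208        84.1666
  9       11.875        10.3628        93.2651
  10     511.875       439.9810     4,399.8102
  Σ                    539.1424     4,885.6150
Price P = Σ PV = 539.1424.
Macaulay duration = Σ(t·PV) / P = 4,885.6150 / 539.1424 = 9.06183 half-year periods.
In years: 9.06183 / 2 = 4.53091 years.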